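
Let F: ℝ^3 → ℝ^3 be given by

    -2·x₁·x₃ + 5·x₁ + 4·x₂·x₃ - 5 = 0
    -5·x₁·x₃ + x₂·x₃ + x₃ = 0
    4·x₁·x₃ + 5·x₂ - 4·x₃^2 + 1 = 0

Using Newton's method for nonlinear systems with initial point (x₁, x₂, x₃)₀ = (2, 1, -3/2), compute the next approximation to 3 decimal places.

(0.887, 0.350, -0.921)

At (2, 1, -3/2): F = (5.000, 12.000, -15.000).
Jacobian J = [[-2·x₃ + 5, 4·x₃, -2·x₁ + 4·x₂], [-5·x₃, x₃, -5·x₁ + x₂ + 1], [4·x₃, 5, 4·x₁ - 8·x₃]].
At the point, J = [[8.000, -6.000, 0.000], [7.500, -1.500, -8.000], [-6.000, 5.000, 20.000]] (det J = 692.000).
Solving J·Δ = −F gives Δ = (-1.113, -0.650, 0.579).
Then the next iterate is (x₁, x₂, x₃)₁ = (0.887, 0.350, -0.921).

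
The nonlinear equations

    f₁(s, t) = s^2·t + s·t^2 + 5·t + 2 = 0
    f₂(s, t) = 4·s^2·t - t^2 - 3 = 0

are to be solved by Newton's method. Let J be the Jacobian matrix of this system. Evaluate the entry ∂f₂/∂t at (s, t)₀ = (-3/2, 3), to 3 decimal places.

∂f₂/∂t = 4·s^2 - 2·t.
At (-3/2, 3) this is 3.000.

3.000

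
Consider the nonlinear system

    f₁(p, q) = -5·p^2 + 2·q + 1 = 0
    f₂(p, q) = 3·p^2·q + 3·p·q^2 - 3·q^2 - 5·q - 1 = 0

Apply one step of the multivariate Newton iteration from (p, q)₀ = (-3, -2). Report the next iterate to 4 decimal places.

At (-3, -2): F = (-48.0000, -93.0000).
Jacobian J = [[-10·p, 2], [6·p·q + 3·q^2, 3·p^2 + 6·p·q - 6·q - 5]].
At the point, J = [[30.0000, 2.0000], [48.0000, 70.0000]] (det J = 2004.0000).
Solving J·Δ = −F gives Δ = (1.5838, 0.2425).
Then the next iterate is (p, q)₁ = (-1.4162, -1.7575).

(-1.4162, -1.7575)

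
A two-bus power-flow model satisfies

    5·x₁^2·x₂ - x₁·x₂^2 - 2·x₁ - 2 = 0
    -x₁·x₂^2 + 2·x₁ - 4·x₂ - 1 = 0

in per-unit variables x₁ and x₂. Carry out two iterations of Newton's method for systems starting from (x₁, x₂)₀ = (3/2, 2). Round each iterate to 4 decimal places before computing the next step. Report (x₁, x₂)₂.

At (3/2, 2): F = (11.5000, -12.0000).
Jacobian J = [[10·x₁·x₂ - x₂^2 - 2, 5·x₁^2 - 2·x₁·x₂], [-x₂^2 + 2, -2·x₁·x₂ - 4]].
At the point, J = [[24.0000, 5.2500], [-2.0000, -10.0000]] (det J = -229.5000).
Solving J·Δ = −F gives Δ = (-0.2266, -1.1547).
Then the next iterate is (x₁, x₂)₁ = (1.2734, 0.8453).
Round to (1.2734, 0.8453) and repeat: F = (1.396786, -2.744285), J = [[8.049518, 5.954928], [1.285468, -6.152810]].
Δ = (0.1355, -0.4177), so (x₁, x₂)₂ = (1.4089, 0.4276).

(1.4089, 0.4276)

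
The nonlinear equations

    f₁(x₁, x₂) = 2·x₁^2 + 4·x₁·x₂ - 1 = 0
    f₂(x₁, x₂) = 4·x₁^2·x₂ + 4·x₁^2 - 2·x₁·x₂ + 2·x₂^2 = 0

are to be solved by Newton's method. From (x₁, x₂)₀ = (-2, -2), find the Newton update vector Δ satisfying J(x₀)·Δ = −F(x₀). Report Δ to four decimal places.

(4.6250, -6.3750)

At (-2, -2): F = (23.0000, -16.0000).
Jacobian J = [[4·x₁ + 4·x₂, 4·x₁], [8·x₁·x₂ + 8·x₁ - 2·x₂, 4·x₁^2 - 2·x₁ + 4·x₂]].
At the point, J = [[-16.0000, -8.0000], [20.0000, 12.0000]] (det J = -32.0000).
Solving J·Δ = −F gives Δ = (4.6250, -6.3750).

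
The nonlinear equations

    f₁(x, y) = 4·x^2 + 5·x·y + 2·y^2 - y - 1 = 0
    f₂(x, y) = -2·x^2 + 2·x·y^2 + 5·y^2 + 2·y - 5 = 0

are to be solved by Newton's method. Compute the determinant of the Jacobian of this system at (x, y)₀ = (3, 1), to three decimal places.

876.000

J = [[8·x + 5·y, 5·x + 4·y - 1], [-4·x + 2·y^2, 4·x·y + 10·y + 2]].
At the point, J = [[29.000, 18.000], [-10.000, 24.000]].
det J = 876.000.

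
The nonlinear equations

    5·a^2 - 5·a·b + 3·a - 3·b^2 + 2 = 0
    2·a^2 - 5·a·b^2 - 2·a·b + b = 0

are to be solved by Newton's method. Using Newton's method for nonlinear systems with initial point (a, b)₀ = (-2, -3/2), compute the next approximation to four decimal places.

At (-2, -3/2): F = (-5.7500, 23.0000).
Jacobian J = [[10·a - 5·b + 3, -5·a - 6·b], [4·a - 5·b^2 - 2·b, -10·a·b - 2·a + 1]].
At the point, J = [[-9.5000, 19.0000], [-16.2500, -25.0000]] (det J = 546.2500).
Solving J·Δ = −F gives Δ = (0.5368, 0.5711).
Then the next iterate is (a, b)₁ = (-1.4632, -0.9289).

(-1.4632, -0.9289)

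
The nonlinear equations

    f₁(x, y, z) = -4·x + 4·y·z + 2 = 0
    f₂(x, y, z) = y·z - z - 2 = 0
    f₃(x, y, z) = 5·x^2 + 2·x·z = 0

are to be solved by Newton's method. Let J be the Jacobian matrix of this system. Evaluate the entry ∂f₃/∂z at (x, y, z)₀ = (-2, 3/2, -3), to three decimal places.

∂f₃/∂z = 2·x.
At (-2, 3/2, -3) this is -4.000.

-4.000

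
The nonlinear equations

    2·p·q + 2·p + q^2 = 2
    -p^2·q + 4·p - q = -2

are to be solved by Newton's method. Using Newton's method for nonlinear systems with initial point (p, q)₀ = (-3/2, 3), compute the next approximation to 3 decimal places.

At (-3/2, 3): F = (-5.000, -13.750).
Jacobian J = [[2·q + 2, 2·p + 2·q], [-2·p·q + 4, -p^2 - 1]].
At the point, J = [[8.000, 3.000], [13.000, -3.250]] (det J = -65.000).
Solving J·Δ = −F gives Δ = (0.885, -0.692).
Then the next iterate is (p, q)₁ = (-0.615, 2.308).

(-0.615, 2.308)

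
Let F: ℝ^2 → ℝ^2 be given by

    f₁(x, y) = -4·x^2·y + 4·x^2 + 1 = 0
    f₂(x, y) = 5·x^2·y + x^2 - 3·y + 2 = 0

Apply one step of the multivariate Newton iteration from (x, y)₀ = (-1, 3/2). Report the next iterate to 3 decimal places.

At (-1, 3/2): F = (-1.000, 6.000).
Jacobian J = [[-8·x·y + 8·x, -4·x^2], [10·x·y + 2·x, 5·x^2 - 3]].
At the point, J = [[4.000, -4.000], [-17.000, 2.000]] (det J = -60.000).
Solving J·Δ = −F gives Δ = (0.367, 0.117).
Then the next iterate is (x, y)₁ = (-0.633, 1.617).

(-0.633, 1.617)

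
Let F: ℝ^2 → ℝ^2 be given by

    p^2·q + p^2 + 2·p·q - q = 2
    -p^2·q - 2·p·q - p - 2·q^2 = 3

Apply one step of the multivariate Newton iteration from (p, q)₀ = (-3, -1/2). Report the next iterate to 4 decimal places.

(-2.2000, -1.9000)

At (-3, -1/2): F = (6.0000, 1.0000).
Jacobian J = [[2·p·q + 2·p + 2·q, p^2 + 2·p - 1], [-2·p·q - 2·q - 1, -p^2 - 2·p - 4·q]].
At the point, J = [[-4.0000, 2.0000], [-3.0000, -1.0000]] (det J = 10.0000).
Solving J·Δ = −F gives Δ = (0.8000, -1.4000).
Then the next iterate is (p, q)₁ = (-2.2000, -1.9000).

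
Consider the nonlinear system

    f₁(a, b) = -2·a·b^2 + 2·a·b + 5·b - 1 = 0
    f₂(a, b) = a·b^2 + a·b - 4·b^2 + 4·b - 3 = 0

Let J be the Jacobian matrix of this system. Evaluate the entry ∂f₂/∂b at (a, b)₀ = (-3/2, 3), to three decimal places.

-30.500

∂f₂/∂b = 2·a·b + a - 8·b + 4.
At (-3/2, 3) this is -30.500.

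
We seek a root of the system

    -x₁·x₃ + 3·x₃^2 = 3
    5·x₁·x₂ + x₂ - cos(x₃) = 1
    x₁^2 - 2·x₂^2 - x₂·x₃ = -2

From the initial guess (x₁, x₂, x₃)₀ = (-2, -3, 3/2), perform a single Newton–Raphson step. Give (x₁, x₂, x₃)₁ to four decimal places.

(-1.0352, -1.7804, 1.0179)

At (-2, -3, 3/2): F = (6.7500, 25.929263, -7.5000).
Jacobian J = [[-x₃, 0, -x₁ + 6·x₃], [5·x₂, 5·x₁ + 1, sin(x₃)], [2·x₁, -4·x₂ - x₃, -x₂]].
At the point, J = [[-1.5000, 0.0000, 11.0000], [-15.0000, -9.0000, 0.997495], [-4.0000, 10.5000, 3.0000]] (det J = -2072.289454).
Solving J·Δ = −F gives Δ = (0.9648, 1.2196, -0.4821).
Then the next iterate is (x₁, x₂, x₃)₁ = (-1.0352, -1.7804, 1.0179).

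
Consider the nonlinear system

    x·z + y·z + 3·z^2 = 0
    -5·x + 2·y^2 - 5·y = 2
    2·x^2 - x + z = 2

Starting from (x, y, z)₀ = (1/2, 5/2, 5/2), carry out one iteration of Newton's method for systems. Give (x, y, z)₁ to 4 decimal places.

(2.0000, 4.9000, 0.5000)

At (1/2, 5/2, 5/2): F = (26.2500, -4.5000, 0.5000).
Jacobian J = [[z, z, x + y + 6·z], [-5, 4·y - 5, 0], [4·x - 1, 0, 1]].
At the point, J = [[2.5000, 2.5000, 18.0000], [-5.0000, 5.0000, 0.0000], [1.0000, 0.0000, 1.0000]] (det J = -65.0000).
Solving J·Δ = −F gives Δ = (1.5000, 2.4000, -2.0000).
Then the next iterate is (x, y, z)₁ = (2.0000, 4.9000, 0.5000).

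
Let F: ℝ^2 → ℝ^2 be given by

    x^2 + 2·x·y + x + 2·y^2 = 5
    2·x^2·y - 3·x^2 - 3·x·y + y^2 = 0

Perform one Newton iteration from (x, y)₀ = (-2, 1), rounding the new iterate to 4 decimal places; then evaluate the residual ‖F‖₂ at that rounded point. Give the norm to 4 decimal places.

At (-2, 1): F = (-5.0000, 3.0000).
Jacobian J = [[2·x + 2·y + 1, 2·x + 4·y], [4·x·y - 6·x - 3·y, 2·x^2 - 3·x + 2·y]].
At the point, J = [[-1.0000, 0.0000], [1.0000, 16.0000]] (det J = -16.0000).
Solving J·Δ = −F gives Δ = (-5.0000, 0.1250).
Then the next iterate is (x, y)₁ = (-7.0000, 1.1250).
Re-evaluating at (-7.0000, 1.1250): F = (23.781250, -11.859375), so ‖F‖₂ = 26.5743.

26.5743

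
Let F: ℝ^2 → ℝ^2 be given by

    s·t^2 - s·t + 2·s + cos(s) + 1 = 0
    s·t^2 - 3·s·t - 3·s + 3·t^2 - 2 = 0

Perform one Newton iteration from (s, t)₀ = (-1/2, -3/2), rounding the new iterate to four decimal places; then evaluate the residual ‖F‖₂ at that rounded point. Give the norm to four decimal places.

0.5817

At (-1/2, -3/2): F = (-0.997417, 2.8750).
Jacobian J = [[t^2 - t - sin(s) + 2, 2·s·t - s], [t^2 - 3·t - 3, 2·s·t - 3·s + 6·t]].
At the point, J = [[6.229426, 2.0000], [3.7500, -6.0000]] (det J = -44.876553).
Solving J·Δ = −F gives Δ = (0.0052, 0.4824).
Then the next iterate is (s, t)₁ = (-0.4948, -1.0176).
Re-evaluating at (-0.4948, -1.0176): F = (-0.125415, 0.568034), so ‖F‖₂ = 0.5817.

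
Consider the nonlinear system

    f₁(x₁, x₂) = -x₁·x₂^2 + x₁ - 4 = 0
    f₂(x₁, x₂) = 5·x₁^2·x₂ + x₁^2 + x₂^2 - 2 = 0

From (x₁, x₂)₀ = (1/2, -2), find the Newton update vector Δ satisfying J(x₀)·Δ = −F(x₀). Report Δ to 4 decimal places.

(-0.5952, 1.8571)

At (1/2, -2): F = (-5.5000, -0.2500).
Jacobian J = [[-x₂^2 + 1, -2·x₁·x₂], [10·x₁·x₂ + 2·x₁, 5·x₁^2 + 2·x₂]].
At the point, J = [[-3.0000, 2.0000], [-9.0000, -2.7500]] (det J = 26.2500).
Solving J·Δ = −F gives Δ = (-0.5952, 1.8571).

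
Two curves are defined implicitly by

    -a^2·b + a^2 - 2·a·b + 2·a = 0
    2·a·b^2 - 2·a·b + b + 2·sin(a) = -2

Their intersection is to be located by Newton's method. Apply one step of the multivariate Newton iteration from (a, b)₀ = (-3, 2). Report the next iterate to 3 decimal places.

(-2.578, 1.563)

At (-3, 2): F = (-3.000, -8.28224).
Jacobian J = [[-2·a·b + 2·a - 2·b + 2, -a^2 - 2·a], [2·b^2 - 2·b + 2·cos(a), 4·a·b - 2·a + 1]].
At the point, J = [[4.000, -3.000], [2.02002, -17.000]] (det J = -61.93995).
Solving J·Δ = −F gives Δ = (0.422, -0.437).
Then the next iterate is (a, b)₁ = (-2.578, 1.563).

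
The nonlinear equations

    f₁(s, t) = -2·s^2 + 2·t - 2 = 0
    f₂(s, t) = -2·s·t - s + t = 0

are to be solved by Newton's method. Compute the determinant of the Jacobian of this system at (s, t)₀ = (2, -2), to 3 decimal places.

18.000

J = [[-4·s, 2], [-2·t - 1, -2·s + 1]].
At the point, J = [[-8.000, 2.000], [3.000, -3.000]].
det J = 18.000.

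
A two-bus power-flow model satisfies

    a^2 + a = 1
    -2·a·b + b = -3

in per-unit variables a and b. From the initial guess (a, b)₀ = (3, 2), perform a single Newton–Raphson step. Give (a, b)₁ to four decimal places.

(1.4286, 1.8571)

At (3, 2): F = (11.0000, -7.0000).
Jacobian J = [[2·a + 1, 0], [-2·b, -2·a + 1]].
At the point, J = [[7.0000, 0.0000], [-4.0000, -5.0000]] (det J = -35.0000).
Solving J·Δ = −F gives Δ = (-1.5714, -0.1429).
Then the next iterate is (a, b)₁ = (1.4286, 1.8571).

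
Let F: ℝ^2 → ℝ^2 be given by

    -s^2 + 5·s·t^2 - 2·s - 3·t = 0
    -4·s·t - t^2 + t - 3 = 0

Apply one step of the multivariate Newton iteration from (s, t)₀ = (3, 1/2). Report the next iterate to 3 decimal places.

(0.543, 0.180)

At (3, 1/2): F = (-12.750, -8.750).
Jacobian J = [[-2·s + 5·t^2 - 2, 10·s·t - 3], [-4·t, -4·s - 2·t + 1]].
At the point, J = [[-6.750, 12.000], [-2.000, -12.000]] (det J = 105.000).
Solving J·Δ = −F gives Δ = (-2.457, -0.320).
Then the next iterate is (s, t)₁ = (0.543, 0.180).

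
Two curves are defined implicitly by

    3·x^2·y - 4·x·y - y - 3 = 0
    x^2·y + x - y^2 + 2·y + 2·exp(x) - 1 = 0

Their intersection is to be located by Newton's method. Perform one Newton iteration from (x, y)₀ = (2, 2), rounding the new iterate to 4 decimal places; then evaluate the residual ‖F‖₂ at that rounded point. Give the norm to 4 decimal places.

77.6299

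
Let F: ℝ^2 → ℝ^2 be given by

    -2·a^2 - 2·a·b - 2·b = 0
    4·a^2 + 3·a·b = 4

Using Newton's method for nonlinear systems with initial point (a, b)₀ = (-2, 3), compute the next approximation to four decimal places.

(-14.0000, 16.0000)

At (-2, 3): F = (-2.0000, -6.0000).
Jacobian J = [[-4·a - 2·b, -2·a - 2], [8·a + 3·b, 3·a]].
At the point, J = [[2.0000, 2.0000], [-7.0000, -6.0000]] (det J = 2.0000).
Solving J·Δ = −F gives Δ = (-12.0000, 13.0000).
Then the next iterate is (a, b)₁ = (-14.0000, 16.0000).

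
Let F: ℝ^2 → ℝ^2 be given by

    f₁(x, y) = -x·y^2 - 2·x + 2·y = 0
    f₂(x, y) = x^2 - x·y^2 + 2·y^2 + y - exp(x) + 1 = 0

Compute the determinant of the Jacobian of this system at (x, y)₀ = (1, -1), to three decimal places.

J = [[-y^2 - 2, -2·x·y + 2], [2·x - y^2 - exp(x), -2·x·y + 4·y + 1]].
At the point, J = [[-3.000, 4.000], [-1.71828, -1.000]].
det J = 9.873.

9.873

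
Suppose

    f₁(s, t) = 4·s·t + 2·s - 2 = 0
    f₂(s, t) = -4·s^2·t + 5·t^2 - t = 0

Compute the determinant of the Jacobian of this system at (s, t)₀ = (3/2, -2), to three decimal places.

36.000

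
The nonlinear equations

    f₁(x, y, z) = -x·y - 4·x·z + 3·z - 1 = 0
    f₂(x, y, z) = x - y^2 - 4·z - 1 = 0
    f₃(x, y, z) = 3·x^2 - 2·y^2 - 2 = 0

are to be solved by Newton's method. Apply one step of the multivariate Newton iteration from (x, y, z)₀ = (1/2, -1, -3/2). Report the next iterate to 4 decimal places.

(0.6207, -0.2780, 0.0162)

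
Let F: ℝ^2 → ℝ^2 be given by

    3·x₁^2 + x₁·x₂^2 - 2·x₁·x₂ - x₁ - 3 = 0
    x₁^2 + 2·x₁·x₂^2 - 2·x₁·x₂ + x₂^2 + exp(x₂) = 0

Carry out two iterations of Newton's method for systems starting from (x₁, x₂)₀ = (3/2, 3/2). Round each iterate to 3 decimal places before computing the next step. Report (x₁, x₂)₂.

At (3/2, 3/2): F = (1.125, 11.23169).
Jacobian J = [[6·x₁ + x₂^2 - 2·x₂ - 1, 2·x₁·x₂ - 2·x₁], [2·x₁ + 2·x₂^2 - 2·x₂, 4·x₁·x₂ - 2·x₁ + 2·x₂ + exp(x₂)]].
At the point, J = [[7.250, 1.500], [4.500, 13.48169]] (det J = 90.99225).
Solving J·Δ = −F gives Δ = (0.018, -0.839).
Then the next iterate is (x₁, x₂)₁ = (1.518, 0.661).
Round to (1.518, 0.661) and repeat: F = (1.05142, 3.99767), J = [[7.22292, -1.02920], [2.58784, 4.23632]].
Δ = (-0.258, -0.786), so (x₁, x₂)₂ = (1.260, -0.125).

(1.260, -0.125)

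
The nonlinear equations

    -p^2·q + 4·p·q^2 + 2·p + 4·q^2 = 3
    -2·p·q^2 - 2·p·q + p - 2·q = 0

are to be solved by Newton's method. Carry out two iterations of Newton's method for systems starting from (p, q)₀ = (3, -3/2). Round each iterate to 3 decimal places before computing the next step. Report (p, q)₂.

(-0.301, -0.971)

At (3, -3/2): F = (52.500, 1.500).
Jacobian J = [[-2·p·q + 4·q^2 + 2, -p^2 + 8·p·q + 8·q], [-2·q^2 - 2·q + 1, -4·p·q - 2·p - 2]].
At the point, J = [[20.000, -57.000], [-0.500, 10.000]] (det J = 171.500).
Solving J·Δ = −F gives Δ = (-3.560, -0.328).
Then the next iterate is (p, q)₁ = (-0.560, -1.828).
Round to (-0.560, -1.828) and repeat: F = (2.33445, 4.79121), J = [[13.31898, -6.74816], [-2.02717, -4.97472]].
Δ = (0.259, 0.857), so (p, q)₂ = (-0.301, -0.971).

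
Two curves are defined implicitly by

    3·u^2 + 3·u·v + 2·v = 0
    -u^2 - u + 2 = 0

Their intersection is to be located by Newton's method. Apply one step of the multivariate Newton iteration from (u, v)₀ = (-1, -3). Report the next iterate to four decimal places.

(-3.0000, 33.0000)

At (-1, -3): F = (6.0000, 2.0000).
Jacobian J = [[6·u + 3·v, 3·u + 2], [-2·u - 1, 0]].
At the point, J = [[-15.0000, -1.0000], [1.0000, 0.0000]] (det J = 1.0000).
Solving J·Δ = −F gives Δ = (-2.0000, 36.0000).
Then the next iterate is (u, v)₁ = (-3.0000, 33.0000).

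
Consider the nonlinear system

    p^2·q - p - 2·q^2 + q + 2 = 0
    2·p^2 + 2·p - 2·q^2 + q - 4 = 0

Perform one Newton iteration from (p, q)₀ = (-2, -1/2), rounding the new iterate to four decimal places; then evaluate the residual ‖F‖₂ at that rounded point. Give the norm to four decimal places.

At (-2, -1/2): F = (1.0000, -1.0000).
Jacobian J = [[2·p·q - 1, p^2 - 4·q + 1], [4·p + 2, -4·q + 1]].
At the point, J = [[1.0000, 7.0000], [-6.0000, 3.0000]] (det J = 45.0000).
Solving J·Δ = −F gives Δ = (-0.2222, -0.1111).
Then the next iterate is (p, q)₁ = (-2.2222, -0.6111).
Re-evaluating at (-2.2222, -0.6111): F = (-0.153504, 0.073959), so ‖F‖₂ = 0.1704.

0.1704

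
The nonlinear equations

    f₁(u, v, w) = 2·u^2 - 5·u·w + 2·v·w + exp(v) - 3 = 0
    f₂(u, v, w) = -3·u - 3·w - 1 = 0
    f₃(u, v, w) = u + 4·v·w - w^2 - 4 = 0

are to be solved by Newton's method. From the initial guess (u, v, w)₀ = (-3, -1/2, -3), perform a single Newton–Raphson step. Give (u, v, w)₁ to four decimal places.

(1.8952, -0.6682, -2.2285)

At (-3, -1/2, -3): F = (-26.393469, 17.0000, -10.0000).
Jacobian J = [[4·u - 5·w, 2·w + exp(v), -5·u + 2·v], [-3, 0, -3], [1, 4·w, 4·v - 2·w]].
At the point, J = [[3.0000, -5.393469, 14.0000], [-3.0000, 0.0000, -3.0000], [1.0000, -12.0000, 4.0000]] (det J = 347.458776).
Solving J·Δ = −F gives Δ = (4.8952, -0.1682, 0.7715).
Then the next iterate is (u, v, w)₁ = (1.8952, -0.6682, -2.2285).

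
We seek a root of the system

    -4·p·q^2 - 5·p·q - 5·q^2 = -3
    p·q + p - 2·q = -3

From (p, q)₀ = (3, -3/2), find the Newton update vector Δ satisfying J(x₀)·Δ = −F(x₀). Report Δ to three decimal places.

(10.591, 0.795)

At (3, -3/2): F = (-12.750, 4.500).
Jacobian J = [[-4·q^2 - 5·q, -8·p·q - 5·p - 10·q], [q + 1, p - 2]].
At the point, J = [[-1.500, 36.000], [-0.500, 1.000]] (det J = 16.500).
Solving J·Δ = −F gives Δ = (10.591, 0.795).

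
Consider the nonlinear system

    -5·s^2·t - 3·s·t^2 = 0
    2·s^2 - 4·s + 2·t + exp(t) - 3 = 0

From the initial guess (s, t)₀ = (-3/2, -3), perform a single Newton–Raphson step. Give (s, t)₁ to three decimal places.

(-1.101, -1.810)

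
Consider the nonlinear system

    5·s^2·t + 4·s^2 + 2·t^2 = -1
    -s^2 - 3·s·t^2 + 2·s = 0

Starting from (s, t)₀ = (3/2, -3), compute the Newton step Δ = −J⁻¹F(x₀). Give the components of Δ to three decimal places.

At (3/2, -3): F = (-5.750, -39.750).
Jacobian J = [[10·s·t + 8·s, 5·s^2 + 4·t], [-2·s - 3·t^2 + 2, -6·s·t]].
At the point, J = [[-33.000, -0.750], [-28.000, 27.000]] (det J = -912.000).
Solving J·Δ = −F gives Δ = (-0.203, 1.262).

(-0.203, 1.262)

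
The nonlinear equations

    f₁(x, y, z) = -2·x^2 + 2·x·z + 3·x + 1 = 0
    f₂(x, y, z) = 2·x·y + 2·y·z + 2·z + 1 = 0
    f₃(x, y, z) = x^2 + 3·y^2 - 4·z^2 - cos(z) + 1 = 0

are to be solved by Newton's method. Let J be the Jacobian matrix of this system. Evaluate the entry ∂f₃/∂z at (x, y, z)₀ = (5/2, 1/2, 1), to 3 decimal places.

-7.159

∂f₃/∂z = -8·z + sin(z).
At (5/2, 1/2, 1) this is -7.159.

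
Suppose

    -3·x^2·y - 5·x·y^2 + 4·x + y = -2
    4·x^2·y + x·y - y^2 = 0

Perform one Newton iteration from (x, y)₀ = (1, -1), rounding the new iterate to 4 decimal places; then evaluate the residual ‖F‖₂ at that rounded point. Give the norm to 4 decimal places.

2.1132

At (1, -1): F = (3.0000, -6.0000).
Jacobian J = [[-6·x·y - 5·y^2 + 4, -3·x^2 - 10·x·y + 1], [8·x·y + y, 4·x^2 + x - 2·y]].
At the point, J = [[5.0000, 8.0000], [-9.0000, 7.0000]] (det J = 107.0000).
Solving J·Δ = −F gives Δ = (-0.6449, 0.0280).
Then the next iterate is (x, y)₁ = (0.3551, -0.9720).
Re-evaluating at (0.3551, -0.9720): F = (1.138632, -1.780202), so ‖F‖₂ = 2.1132.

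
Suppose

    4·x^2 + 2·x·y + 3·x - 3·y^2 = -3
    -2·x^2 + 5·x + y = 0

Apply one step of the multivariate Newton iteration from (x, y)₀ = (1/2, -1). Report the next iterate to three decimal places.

(0.156, -0.969)

At (1/2, -1): F = (1.500, 1.000).
Jacobian J = [[8·x + 2·y + 3, 2·x - 6·y], [-4·x + 5, 1]].
At the point, J = [[5.000, 7.000], [3.000, 1.000]] (det J = -16.000).
Solving J·Δ = −F gives Δ = (-0.344, 0.031).
Then the next iterate is (x, y)₁ = (0.156, -0.969).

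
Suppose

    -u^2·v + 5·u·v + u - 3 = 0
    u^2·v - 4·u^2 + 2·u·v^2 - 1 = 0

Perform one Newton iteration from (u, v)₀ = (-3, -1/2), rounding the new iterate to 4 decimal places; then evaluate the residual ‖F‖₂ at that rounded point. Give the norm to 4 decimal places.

10.9042

At (-3, -1/2): F = (6.0000, -43.0000).
Jacobian J = [[-2·u·v + 5·v + 1, -u^2 + 5·u], [2·u·v - 8·u + 2·v^2, u^2 + 4·u·v]].
At the point, J = [[-4.5000, -24.0000], [27.5000, 15.0000]] (det J = 592.5000).
Solving J·Δ = −F gives Δ = (1.5899, -0.0481).
Then the next iterate is (u, v)₁ = (-1.4101, -0.5481).
Re-evaluating at (-1.4101, -0.5481): F = (0.544111, -10.890587), so ‖F‖₂ = 10.9042.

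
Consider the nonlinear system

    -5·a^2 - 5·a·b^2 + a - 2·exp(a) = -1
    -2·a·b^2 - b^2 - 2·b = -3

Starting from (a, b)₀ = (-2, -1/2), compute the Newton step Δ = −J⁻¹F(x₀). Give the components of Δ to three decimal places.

At (-2, -1/2): F = (-18.77067, 4.750).
Jacobian J = [[-10·a - 5·b^2 - 2·exp(a) + 1, -10·a·b], [-2·b^2, -4·a·b - 2·b - 2]].
At the point, J = [[19.47933, -10.000], [-0.500, -5.000]] (det J = -102.39665).
Solving J·Δ = −F gives Δ = (1.380, 0.812).

(1.380, 0.812)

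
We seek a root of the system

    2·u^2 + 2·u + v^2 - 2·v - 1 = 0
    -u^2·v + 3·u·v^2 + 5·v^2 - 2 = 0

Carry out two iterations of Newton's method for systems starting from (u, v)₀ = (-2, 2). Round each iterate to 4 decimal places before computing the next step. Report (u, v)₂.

(-0.0625, -3.5000)

At (-2, 2): F = (3.0000, -14.0000).
Jacobian J = [[4·u + 2, 2·v - 2], [-2·u·v + 3·v^2, -u^2 + 6·u·v + 10·v]].
At the point, J = [[-6.0000, 2.0000], [20.0000, -8.0000]] (det J = 8.0000).
Solving J·Δ = −F gives Δ = (-0.5000, -3.0000).
Then the next iterate is (u, v)₁ = (-2.5000, -1.0000).
Round to (-2.5000, -1.0000) and repeat: F = (9.5000, 1.7500), J = [[-8.0000, -4.0000], [-2.0000, -1.2500]].
Δ = (2.4375, -2.5000), so (u, v)₂ = (-0.0625, -3.5000).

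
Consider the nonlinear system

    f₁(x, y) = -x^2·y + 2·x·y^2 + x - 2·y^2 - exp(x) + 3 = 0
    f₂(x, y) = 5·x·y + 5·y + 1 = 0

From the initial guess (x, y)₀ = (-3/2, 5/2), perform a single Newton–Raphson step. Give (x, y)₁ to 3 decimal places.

(-1.313, 1.336)

At (-3/2, 5/2): F = (-35.59813, -5.250).
Jacobian J = [[-2·x·y + 2·y^2 - exp(x) + 1, -x^2 + 4·x·y - 4·y], [5·y, 5·x + 5]].
At the point, J = [[20.77687, -27.250], [12.500, -2.500]] (det J = 288.68283).
Solving J·Δ = −F gives Δ = (0.187, -1.164).
Then the next iterate is (x, y)₁ = (-1.313, 1.336).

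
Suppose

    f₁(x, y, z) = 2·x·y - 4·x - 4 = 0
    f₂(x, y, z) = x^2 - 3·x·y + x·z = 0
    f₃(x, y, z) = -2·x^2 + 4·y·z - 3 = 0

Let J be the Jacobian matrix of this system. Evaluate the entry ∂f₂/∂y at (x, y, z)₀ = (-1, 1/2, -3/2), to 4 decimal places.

∂f₂/∂y = -3·x.
At (-1, 1/2, -3/2) this is 3.0000.

3.0000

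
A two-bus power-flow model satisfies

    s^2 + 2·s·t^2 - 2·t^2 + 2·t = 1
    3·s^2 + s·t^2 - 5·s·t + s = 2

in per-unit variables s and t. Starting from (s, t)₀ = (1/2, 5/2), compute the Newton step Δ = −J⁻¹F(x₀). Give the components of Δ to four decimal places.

(-1.7222, -8.4167)

At (1/2, 5/2): F = (-2.0000, -3.8750).
Jacobian J = [[2·s + 2·t^2, 4·s·t - 4·t + 2], [6·s + t^2 - 5·t + 1, 2·s·t - 5·s]].
At the point, J = [[13.5000, -3.0000], [-2.2500, 0.0000]] (det J = -6.7500).
Solving J·Δ = −F gives Δ = (-1.7222, -8.4167).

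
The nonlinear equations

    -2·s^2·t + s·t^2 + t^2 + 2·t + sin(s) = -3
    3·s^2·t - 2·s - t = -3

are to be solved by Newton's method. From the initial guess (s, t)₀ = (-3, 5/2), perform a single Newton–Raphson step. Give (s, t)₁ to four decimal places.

At (-3, 5/2): F = (-49.641120, 74.0000).
Jacobian J = [[-4·s·t + t^2 + cos(s), -2·s^2 + 2·s·t + 2·t + 2], [6·s·t - 2, 3·s^2 - 1]].
At the point, J = [[35.260008, -26.0000], [-47.0000, 26.0000]] (det J = -305.239805).
Solving J·Δ = −F gives Δ = (2.0749, 0.9046).
Then the next iterate is (s, t)₁ = (-0.9251, 3.4046).

(-0.9251, 3.4046)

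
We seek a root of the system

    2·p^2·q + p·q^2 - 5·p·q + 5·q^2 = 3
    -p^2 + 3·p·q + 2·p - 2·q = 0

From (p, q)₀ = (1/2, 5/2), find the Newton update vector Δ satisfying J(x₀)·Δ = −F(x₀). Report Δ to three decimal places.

(-0.002, -1.034)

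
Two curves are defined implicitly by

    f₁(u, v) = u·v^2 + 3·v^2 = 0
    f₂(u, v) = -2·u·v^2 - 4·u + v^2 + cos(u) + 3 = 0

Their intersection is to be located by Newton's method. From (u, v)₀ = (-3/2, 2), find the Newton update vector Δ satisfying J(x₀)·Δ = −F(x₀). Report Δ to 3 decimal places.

At (-3/2, 2): F = (6.000, 25.07074).
Jacobian J = [[v^2, 2·u·v + 6·v], [-2·v^2 - sin(u) - 4, -4·u·v + 2·v]].
At the point, J = [[4.000, 6.000], [-11.00251, 16.000]] (det J = 130.01503).
Solving J·Δ = −F gives Δ = (0.419, -1.279).

(0.419, -1.279)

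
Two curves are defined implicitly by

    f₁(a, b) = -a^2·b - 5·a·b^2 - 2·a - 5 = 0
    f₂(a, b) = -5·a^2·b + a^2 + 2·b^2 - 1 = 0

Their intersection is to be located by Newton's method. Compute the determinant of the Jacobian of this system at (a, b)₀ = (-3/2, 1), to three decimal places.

J = [[-2·a·b - 5·b^2 - 2, -a^2 - 10·a·b], [-10·a·b + 2·a, -5·a^2 + 4·b]].
At the point, J = [[-4.000, 12.750], [12.000, -7.250]].
det J = -124.000.

-124.000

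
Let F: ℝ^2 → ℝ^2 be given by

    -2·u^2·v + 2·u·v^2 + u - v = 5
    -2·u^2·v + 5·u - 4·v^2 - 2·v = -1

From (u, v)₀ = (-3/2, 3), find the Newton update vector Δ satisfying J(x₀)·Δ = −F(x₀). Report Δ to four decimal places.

At (-3/2, 3): F = (-50.0000, -62.0000).
Jacobian J = [[-4·u·v + 2·v^2 + 1, -2·u^2 + 4·u·v - 1], [-4·u·v + 5, -2·u^2 - 8·v - 2]].
At the point, J = [[37.0000, -23.5000], [23.0000, -30.5000]] (det J = -588.0000).
Solving J·Δ = −F gives Δ = (0.1156, -1.9456).

(0.1156, -1.9456)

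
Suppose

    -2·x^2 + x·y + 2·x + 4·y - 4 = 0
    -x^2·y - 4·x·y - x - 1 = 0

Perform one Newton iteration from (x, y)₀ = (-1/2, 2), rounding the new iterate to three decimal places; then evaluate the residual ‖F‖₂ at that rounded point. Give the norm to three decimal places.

At (-1/2, 2): F = (1.500, 3.000).
Jacobian J = [[-4·x + y + 2, x + 4], [-2·x·y - 4·y - 1, -x^2 - 4·x]].
At the point, J = [[6.000, 3.500], [-7.000, 1.750]] (det J = 35.000).
Solving J·Δ = −F gives Δ = (0.225, -0.814).
Then the next iterate is (x, y)₁ = (-0.275, 1.186).
Re-evaluating at (-0.275, 1.186): F = (-0.28340, 0.48991), so ‖F‖₂ = 0.566.

0.566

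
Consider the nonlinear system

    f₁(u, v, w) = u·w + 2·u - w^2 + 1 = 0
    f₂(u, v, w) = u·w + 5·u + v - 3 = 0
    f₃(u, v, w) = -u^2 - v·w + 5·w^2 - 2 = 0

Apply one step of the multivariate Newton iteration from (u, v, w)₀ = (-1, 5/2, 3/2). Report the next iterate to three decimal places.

(-0.108, 3.296, 1.093)

At (-1, 5/2, 3/2): F = (-4.750, -7.000, 4.500).
Jacobian J = [[w + 2, 0, u - 2·w], [w + 5, 1, u], [-2·u, -w, -v + 10·w]].
At the point, J = [[3.500, 0.000, -4.000], [6.500, 1.000, -1.000], [2.000, -1.500, 12.500]] (det J = 85.500).
Solving J·Δ = −F gives Δ = (0.892, 0.796, -0.407).
Then the next iterate is (u, v, w)₁ = (-0.108, 3.296, 1.093).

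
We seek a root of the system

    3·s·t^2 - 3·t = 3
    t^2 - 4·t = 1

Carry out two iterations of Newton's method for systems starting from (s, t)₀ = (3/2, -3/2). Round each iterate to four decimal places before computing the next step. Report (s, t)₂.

(5.6601, -0.2466)

At (3/2, -3/2): F = (11.6250, 7.2500).
Jacobian J = [[3·t^2, 6·s·t - 3], [0, 2·t - 4]].
At the point, J = [[6.7500, -16.5000], [0.0000, -7.0000]] (det J = -47.2500).
Solving J·Δ = −F gives Δ = (0.8095, 1.0357).
Then the next iterate is (s, t)₁ = (2.3095, -0.4643).
Round to (2.3095, -0.4643) and repeat: F = (-0.113492, 1.072774), J = [[0.646723, -9.433805], [0.0000, -4.9286]].
Δ = (3.3506, 0.2177), so (s, t)₂ = (5.6601, -0.2466).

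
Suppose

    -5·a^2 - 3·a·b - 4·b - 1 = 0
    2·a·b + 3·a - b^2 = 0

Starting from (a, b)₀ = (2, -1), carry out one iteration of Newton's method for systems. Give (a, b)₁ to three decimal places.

At (2, -1): F = (-11.000, 1.000).
Jacobian J = [[-10·a - 3·b, -3·a - 4], [2·b + 3, 2·a - 2·b]].
At the point, J = [[-17.000, -10.000], [1.000, 6.000]] (det J = -92.000).
Solving J·Δ = −F gives Δ = (-0.609, -0.065).
Then the next iterate is (a, b)₁ = (1.391, -1.065).

(1.391, -1.065)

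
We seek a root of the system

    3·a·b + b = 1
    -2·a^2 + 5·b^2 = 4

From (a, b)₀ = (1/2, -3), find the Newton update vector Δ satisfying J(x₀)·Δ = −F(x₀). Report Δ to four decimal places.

(-0.5591, 1.3873)

At (1/2, -3): F = (-8.5000, 40.5000).
Jacobian J = [[3·b, 3·a + 1], [-4·a, 10·b]].
At the point, J = [[-9.0000, 2.5000], [-2.0000, -30.0000]] (det J = 275.0000).
Solving J·Δ = −F gives Δ = (-0.5591, 1.3873).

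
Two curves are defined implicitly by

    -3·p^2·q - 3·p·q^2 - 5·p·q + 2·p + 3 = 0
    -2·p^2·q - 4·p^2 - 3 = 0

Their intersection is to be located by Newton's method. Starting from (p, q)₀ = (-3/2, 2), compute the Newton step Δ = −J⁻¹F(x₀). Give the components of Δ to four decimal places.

(0.6939, -0.9660)

At (-3/2, 2): F = (19.5000, -21.0000).
Jacobian J = [[-6·p·q - 3·q^2 - 5·q + 2, -3·p^2 - 6·p·q - 5·p], [-4·p·q - 8·p, -2·p^2]].
At the point, J = [[-2.0000, 18.7500], [24.0000, -4.5000]] (det J = -441.0000).
Solving J·Δ = −F gives Δ = (0.6939, -0.9660).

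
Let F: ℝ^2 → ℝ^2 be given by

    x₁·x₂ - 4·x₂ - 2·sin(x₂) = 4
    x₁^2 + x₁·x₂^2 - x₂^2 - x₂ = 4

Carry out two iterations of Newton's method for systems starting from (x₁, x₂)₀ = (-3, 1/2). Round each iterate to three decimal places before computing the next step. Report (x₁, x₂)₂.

(-2.106, -0.505)

At (-3, 1/2): F = (-8.45885, 3.500).
Jacobian J = [[x₂, x₁ - 2·cos(x₂) - 4], [2·x₁ + x₂^2, 2·x₁·x₂ - 2·x₂ - 1]].
At the point, J = [[0.500, -8.75517], [-5.750, -5.000]] (det J = -52.84220).
Solving J·Δ = −F gives Δ = (1.380, -0.887).
Then the next iterate is (x₁, x₂)₁ = (-1.620, -0.387).
Round to (-1.620, -0.387) and repeat: F = (-1.07024, -1.38099), J = [[-0.387, -7.47209], [-3.09023, 1.02788]].
Δ = (-0.486, -0.118), so (x₁, x₂)₂ = (-2.106, -0.505).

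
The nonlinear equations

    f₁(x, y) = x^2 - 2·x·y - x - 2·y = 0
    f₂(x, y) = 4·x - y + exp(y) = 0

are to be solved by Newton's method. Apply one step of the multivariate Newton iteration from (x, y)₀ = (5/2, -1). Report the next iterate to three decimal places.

At (5/2, -1): F = (10.750, 11.36788).
Jacobian J = [[2·x - 2·y - 1, -2·x - 2], [4, exp(y) - 1]].
At the point, J = [[6.000, -7.000], [4.000, -0.63212]] (det J = 24.20728).
Solving J·Δ = −F gives Δ = (-3.007, -1.041).
Then the next iterate is (x, y)₁ = (-0.507, -2.041).

(-0.507, -2.041)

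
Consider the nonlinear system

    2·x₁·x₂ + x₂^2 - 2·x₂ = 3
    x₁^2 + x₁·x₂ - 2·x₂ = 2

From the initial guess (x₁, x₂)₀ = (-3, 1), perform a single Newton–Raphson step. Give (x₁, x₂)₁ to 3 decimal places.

(-1.450, -0.150)

At (-3, 1): F = (-10.000, 2.000).
Jacobian J = [[2·x₂, 2·x₁ + 2·x₂ - 2], [2·x₁ + x₂, x₁ - 2]].
At the point, J = [[2.000, -6.000], [-5.000, -5.000]] (det J = -40.000).
Solving J·Δ = −F gives Δ = (1.550, -1.150).
Then the next iterate is (x₁, x₂)₁ = (-1.450, -0.150).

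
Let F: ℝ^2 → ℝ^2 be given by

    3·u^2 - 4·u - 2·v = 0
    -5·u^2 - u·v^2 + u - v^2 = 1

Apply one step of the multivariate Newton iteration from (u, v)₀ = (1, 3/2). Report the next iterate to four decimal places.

(1.1449, -0.3551)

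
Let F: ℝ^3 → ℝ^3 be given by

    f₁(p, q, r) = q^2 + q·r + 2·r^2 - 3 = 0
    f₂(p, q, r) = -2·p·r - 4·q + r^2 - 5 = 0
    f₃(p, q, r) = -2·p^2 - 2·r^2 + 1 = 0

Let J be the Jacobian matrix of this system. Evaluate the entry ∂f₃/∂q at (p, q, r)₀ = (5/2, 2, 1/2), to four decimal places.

∂f₃/∂q = 0.
At (5/2, 2, 1/2) this is 0.0000.

0.0000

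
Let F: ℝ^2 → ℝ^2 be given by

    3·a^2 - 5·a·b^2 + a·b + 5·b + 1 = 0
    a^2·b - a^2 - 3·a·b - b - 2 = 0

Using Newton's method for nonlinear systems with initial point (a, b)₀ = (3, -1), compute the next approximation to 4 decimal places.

(1.8636, -0.7727)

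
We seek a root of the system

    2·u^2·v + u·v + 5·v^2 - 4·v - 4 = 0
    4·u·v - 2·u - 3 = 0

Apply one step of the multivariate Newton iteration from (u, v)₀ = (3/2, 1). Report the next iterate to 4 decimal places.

At (3/2, 1): F = (3.0000, 0.0000).
Jacobian J = [[4·u·v + v, 2·u^2 + u + 10·v - 4], [4·v - 2, 4·u]].
At the point, J = [[7.0000, 12.0000], [2.0000, 6.0000]] (det J = 18.0000).
Solving J·Δ = −F gives Δ = (-1.0000, 0.3333).
Then the next iterate is (u, v)₁ = (0.5000, 1.3333).

(0.5000, 1.3333)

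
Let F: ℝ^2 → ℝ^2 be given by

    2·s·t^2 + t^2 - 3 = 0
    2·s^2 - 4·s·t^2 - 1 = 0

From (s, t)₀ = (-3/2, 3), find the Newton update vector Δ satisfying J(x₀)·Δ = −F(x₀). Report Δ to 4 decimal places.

At (-3/2, 3): F = (-21.0000, 57.5000).
Jacobian J = [[2·t^2, 4·s·t + 2·t], [4·s - 4·t^2, -8·s·t]].
At the point, J = [[18.0000, -12.0000], [-42.0000, 36.0000]] (det J = 144.0000).
Solving J·Δ = −F gives Δ = (0.4583, -1.0625).

(0.4583, -1.0625)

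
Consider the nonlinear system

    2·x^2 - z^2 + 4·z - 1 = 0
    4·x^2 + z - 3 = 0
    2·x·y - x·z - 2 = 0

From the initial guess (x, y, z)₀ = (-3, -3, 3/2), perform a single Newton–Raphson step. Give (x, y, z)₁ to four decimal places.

(-1.8542, -4.5156, -5.5000)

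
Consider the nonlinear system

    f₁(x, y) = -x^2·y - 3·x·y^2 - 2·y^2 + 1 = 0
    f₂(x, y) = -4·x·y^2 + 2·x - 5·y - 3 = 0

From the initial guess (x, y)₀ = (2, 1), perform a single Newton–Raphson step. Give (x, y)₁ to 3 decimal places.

At (2, 1): F = (-11.000, -12.000).
Jacobian J = [[-2·x·y - 3·y^2, -x^2 - 6·x·y - 4·y], [-4·y^2 + 2, -8·x·y - 5]].
At the point, J = [[-7.000, -20.000], [-2.000, -21.000]] (det J = 107.000).
Solving J·Δ = −F gives Δ = (0.084, -0.579).
Then the next iterate is (x, y)₁ = (2.084, 0.421).

(2.084, 0.421)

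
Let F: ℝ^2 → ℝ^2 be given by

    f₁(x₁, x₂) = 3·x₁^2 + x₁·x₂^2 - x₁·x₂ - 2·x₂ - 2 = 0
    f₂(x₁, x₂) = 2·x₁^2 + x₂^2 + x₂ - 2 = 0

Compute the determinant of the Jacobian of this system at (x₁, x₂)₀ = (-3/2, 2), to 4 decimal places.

J = [[6·x₁ + x₂^2 - x₂, 2·x₁·x₂ - x₁ - 2], [4·x₁, 2·x₂ + 1]].
At the point, J = [[-7.0000, -6.5000], [-6.0000, 5.0000]].
det J = -74.0000.

-74.0000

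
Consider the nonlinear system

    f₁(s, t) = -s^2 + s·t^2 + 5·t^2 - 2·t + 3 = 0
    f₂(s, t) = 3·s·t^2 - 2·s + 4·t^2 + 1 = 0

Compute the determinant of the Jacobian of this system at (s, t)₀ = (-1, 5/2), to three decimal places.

-260.250

J = [[-2·s + t^2, 2·s·t + 10·t - 2], [3·t^2 - 2, 6·s·t + 8·t]].
At the point, J = [[8.250, 18.000], [16.750, 5.000]].
det J = -260.250.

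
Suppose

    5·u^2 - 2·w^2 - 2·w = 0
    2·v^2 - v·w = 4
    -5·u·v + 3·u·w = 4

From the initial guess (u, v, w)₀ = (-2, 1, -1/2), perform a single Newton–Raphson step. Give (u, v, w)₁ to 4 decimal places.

(-0.9750, 1.6669, 1.0011)

At (-2, 1, -1/2): F = (20.5000, -1.5000, 9.0000).
Jacobian J = [[10·u, 0, -4·w - 2], [0, 4·v - w, -v], [-5·v + 3·w, -5·u, 3·u]].
At the point, J = [[-20.0000, 0.0000, 0.0000], [0.0000, 4.5000, -1.0000], [-6.5000, 10.0000, -6.0000]] (det J = 340.0000).
Solving J·Δ = −F gives Δ = (1.0250, 0.6669, 1.5011).
Then the next iterate is (u, v, w)₁ = (-0.9750, 1.6669, 1.0011).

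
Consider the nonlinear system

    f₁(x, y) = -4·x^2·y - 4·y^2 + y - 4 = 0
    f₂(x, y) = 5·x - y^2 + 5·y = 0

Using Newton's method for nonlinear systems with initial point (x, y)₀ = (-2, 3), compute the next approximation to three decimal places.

At (-2, 3): F = (-85.000, -4.000).
Jacobian J = [[-8·x·y, -4·x^2 - 8·y + 1], [5, -2·y + 5]].
At the point, J = [[48.000, -39.000], [5.000, -1.000]] (det J = 147.000).
Solving J·Δ = −F gives Δ = (0.483, -1.585).
Then the next iterate is (x, y)₁ = (-1.517, 1.415).

(-1.517, 1.415)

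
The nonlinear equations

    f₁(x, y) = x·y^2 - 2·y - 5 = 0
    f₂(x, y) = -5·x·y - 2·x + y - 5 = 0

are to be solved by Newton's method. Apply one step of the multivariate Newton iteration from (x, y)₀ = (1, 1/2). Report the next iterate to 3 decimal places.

(3.545, -4.614)

At (1, 1/2): F = (-5.750, -9.000).
Jacobian J = [[y^2, 2·x·y - 2], [-5·y - 2, -5·x + 1]].
At the point, J = [[0.250, -1.000], [-4.500, -4.000]] (det J = -5.500).
Solving J·Δ = −F gives Δ = (2.545, -5.114).
Then the next iterate is (x, y)₁ = (3.545, -4.614).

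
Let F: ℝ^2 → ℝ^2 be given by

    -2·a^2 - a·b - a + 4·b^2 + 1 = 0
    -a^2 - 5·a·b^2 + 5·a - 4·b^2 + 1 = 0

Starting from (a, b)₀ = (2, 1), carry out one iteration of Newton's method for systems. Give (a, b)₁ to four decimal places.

At (2, 1): F = (-7.0000, -7.0000).
Jacobian J = [[-4·a - b - 1, -a + 8·b], [-2·a - 5·b^2 + 5, -10·a·b - 8·b]].
At the point, J = [[-10.0000, 6.0000], [-4.0000, -28.0000]] (det J = 304.0000).
Solving J·Δ = −F gives Δ = (-0.7829, -0.1382).
Then the next iterate is (a, b)₁ = (1.2171, 0.8618).

(1.2171, 0.8618)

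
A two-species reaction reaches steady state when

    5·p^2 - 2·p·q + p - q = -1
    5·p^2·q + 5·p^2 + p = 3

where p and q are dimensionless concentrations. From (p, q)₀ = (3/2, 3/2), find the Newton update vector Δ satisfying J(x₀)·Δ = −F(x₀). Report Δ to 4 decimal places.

At (3/2, 3/2): F = (7.7500, 26.6250).
Jacobian J = [[10·p - 2·q + 1, -2·p - 1], [10·p·q + 10·p + 1, 5·p^2]].
At the point, J = [[13.0000, -4.0000], [38.5000, 11.2500]] (det J = 300.2500).
Solving J·Δ = −F gives Δ = (-0.6451, -0.1590).

(-0.6451, -0.1590)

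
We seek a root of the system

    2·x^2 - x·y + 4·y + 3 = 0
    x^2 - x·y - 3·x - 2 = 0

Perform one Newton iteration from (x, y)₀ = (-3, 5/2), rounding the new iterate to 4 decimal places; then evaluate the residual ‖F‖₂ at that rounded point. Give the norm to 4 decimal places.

At (-3, 5/2): F = (38.5000, 23.5000).
Jacobian J = [[4·x - y, -x + 4], [2·x - y - 3, -x]].
At the point, J = [[-14.5000, 7.0000], [-11.5000, 3.0000]] (det J = 37.0000).
Solving J·Δ = −F gives Δ = (1.3243, -2.7568).
Then the next iterate is (x, y)₁ = (-1.6757, -0.2568).
Re-evaluating at (-1.6757, -0.2568): F = (7.158421, 5.404751), so ‖F‖₂ = 8.9696.

8.9696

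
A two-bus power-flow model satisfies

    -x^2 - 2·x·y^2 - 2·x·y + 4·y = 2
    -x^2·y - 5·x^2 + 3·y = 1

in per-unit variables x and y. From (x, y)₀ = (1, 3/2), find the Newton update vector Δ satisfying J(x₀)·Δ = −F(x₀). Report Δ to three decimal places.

(-0.296, -0.423)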